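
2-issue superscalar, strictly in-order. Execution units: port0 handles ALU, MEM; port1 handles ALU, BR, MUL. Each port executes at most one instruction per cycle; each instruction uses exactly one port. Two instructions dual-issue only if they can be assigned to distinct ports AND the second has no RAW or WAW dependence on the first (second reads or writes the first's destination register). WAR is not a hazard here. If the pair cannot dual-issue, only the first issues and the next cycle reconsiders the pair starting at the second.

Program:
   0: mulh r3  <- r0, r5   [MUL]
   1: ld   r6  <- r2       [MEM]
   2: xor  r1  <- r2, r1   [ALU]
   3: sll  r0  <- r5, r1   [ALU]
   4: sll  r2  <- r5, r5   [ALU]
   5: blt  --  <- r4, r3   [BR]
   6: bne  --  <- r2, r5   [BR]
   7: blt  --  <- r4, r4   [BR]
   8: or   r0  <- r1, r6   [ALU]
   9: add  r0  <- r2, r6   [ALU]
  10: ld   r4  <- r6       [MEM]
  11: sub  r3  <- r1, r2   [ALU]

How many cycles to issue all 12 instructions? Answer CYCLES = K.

CYCLES = 8

#0 head=0: mulh/ld i0,i1 pair
#1 head=2: xor i2 RAW r1
#2 head=3: sll/sll i3,i4 pair
#3 head=5: blt i5 no-port BR/BR
#4 head=6: bne i6 no-port BR/BR
#5 head=7: blt/or i7,i8 pair
#6 head=9: add/ld i9,i10 pair
#7 head=11: sub i11 tail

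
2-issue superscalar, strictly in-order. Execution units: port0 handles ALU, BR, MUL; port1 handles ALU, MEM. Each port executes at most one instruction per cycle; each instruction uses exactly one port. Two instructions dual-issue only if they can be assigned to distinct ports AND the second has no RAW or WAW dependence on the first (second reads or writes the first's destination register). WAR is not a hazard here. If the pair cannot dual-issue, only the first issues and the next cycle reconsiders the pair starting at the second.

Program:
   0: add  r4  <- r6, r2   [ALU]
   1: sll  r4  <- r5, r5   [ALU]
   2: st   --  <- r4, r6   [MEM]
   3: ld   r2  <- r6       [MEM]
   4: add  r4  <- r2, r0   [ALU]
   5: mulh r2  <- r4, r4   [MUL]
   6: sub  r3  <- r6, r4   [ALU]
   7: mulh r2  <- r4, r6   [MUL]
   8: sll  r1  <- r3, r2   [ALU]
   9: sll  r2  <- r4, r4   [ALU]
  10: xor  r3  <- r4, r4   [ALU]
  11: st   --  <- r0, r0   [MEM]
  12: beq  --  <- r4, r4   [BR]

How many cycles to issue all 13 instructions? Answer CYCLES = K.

[0] i0  add  -- WAW r4
[1] i1  sll  -- RAW r4
[2] i2  st  -- no-port MEM/MEM
[3] i3  ld  -- RAW r2
[4] i4  add  -- RAW r4
[5] i5+i6  mulh;sub  -- pair
[6] i7  mulh  -- RAW r2
[7] i8+i9  sll;sll  -- pair
[8] i10+i11  xor;st  -- pair
[9] i12  beq  -- tail

CYCLES = 10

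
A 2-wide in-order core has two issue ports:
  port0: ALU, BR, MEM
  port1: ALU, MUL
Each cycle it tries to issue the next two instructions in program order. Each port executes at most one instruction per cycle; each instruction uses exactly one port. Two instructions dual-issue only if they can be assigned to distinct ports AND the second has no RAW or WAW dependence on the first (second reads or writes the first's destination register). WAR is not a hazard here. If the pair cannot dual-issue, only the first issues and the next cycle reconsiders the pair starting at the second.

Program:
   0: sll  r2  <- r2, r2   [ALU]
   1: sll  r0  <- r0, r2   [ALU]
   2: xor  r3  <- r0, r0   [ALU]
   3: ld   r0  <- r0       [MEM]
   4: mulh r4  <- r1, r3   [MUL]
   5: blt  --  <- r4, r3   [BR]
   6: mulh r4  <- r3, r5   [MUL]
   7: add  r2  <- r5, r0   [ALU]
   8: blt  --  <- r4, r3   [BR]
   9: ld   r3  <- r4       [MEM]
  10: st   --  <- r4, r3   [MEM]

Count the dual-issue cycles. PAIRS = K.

#0 head=0: sll i0 RAW r2
#1 head=1: sll i1 RAW r0
#2 head=2: xor;ld i2/i3 dual
#3 head=4: mulh i4 RAW r4
#4 head=5: blt;mulh i5/i6 dual
#5 head=7: add;blt i7/i8 dual
#6 head=9: ld i9 no-port MEM/MEM
#7 head=10: st i10 tail

PAIRS = 3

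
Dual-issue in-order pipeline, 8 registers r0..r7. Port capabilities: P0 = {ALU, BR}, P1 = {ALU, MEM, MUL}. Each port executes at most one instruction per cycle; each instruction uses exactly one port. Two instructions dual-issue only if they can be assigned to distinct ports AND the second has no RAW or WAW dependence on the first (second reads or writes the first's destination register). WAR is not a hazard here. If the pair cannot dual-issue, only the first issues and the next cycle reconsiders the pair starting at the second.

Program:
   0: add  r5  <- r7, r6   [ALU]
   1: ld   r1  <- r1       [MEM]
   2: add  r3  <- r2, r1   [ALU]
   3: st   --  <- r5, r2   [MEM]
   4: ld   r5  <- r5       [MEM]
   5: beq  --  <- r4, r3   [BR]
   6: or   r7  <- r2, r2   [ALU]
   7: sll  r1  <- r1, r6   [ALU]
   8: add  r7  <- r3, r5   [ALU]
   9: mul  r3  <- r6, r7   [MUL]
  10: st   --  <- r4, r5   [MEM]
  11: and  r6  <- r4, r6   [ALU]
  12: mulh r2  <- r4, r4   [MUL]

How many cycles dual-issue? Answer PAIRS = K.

[0] i0+i1  add.ALU/ld.MEM  -- 2-wide
[1] i2+i3  add.ALU/st.MEM  -- 2-wide
[2] i4+i5  ld.MEM/beq.BR  -- 2-wide
[3] i6+i7  or.ALU/sll.ALU  -- 2-wide
[4] i8  add.ALU  -- RAW r7
[5] i9  mul.MUL  -- no-port MUL/MEM
[6] i10+i11  st.MEM/and.ALU  -- 2-wide
[7] i12  mulh.MUL  -- tail

PAIRS = 5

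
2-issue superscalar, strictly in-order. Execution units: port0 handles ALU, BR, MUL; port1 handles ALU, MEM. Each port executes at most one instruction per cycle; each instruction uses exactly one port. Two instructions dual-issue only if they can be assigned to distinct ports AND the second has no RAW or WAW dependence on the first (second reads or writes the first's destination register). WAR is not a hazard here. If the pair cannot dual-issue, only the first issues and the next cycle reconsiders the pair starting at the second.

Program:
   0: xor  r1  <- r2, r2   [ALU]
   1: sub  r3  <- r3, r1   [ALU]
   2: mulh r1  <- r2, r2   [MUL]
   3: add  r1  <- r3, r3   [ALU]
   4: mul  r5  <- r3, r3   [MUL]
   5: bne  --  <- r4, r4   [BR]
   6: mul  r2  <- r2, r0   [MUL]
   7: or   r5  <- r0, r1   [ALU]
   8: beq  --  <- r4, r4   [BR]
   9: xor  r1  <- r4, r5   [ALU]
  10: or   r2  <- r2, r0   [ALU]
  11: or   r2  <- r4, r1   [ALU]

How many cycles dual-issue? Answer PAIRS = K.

PAIRS = 4

  cy0 -> i0 (xor) RAW r1
  cy1 -> i1/i2 (sub;mulh) 2-wide
  cy2 -> i3/i4 (add;mul) 2-wide
  cy3 -> i5 (bne) no-port BR/MUL
  cy4 -> i6/i7 (mul;or) 2-wide
  cy5 -> i8/i9 (beq;xor) 2-wide
  cy6 -> i10 (or) WAW r2
  cy7 -> i11 (or) tail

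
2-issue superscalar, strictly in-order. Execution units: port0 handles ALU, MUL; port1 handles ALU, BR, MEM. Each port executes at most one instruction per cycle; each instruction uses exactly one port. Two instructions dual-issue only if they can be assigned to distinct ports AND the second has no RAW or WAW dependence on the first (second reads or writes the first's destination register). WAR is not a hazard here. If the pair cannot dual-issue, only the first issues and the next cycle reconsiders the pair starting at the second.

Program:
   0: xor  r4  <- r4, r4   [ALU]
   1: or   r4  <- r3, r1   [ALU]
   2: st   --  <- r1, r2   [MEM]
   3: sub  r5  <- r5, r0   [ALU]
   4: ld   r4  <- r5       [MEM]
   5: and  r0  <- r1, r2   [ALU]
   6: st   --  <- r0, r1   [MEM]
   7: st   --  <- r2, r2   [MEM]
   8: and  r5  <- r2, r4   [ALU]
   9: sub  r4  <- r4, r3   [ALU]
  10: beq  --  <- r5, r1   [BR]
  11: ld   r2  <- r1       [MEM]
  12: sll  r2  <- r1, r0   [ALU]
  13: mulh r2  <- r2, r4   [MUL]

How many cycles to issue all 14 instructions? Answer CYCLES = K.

CYCLES = 10

#0 head=0: xor i0 WAW r4
#1 head=1: or st i1+i2 dual
#2 head=3: sub i3 RAW r5
#3 head=4: ld and i4+i5 dual
#4 head=6: st i6 no-port MEM/MEM
#5 head=7: st and i7+i8 dual
#6 head=9: sub beq i9+i10 dual
#7 head=11: ld i11 WAW r2
#8 head=12: sll i12 RAW+WAW r2
#9 head=13: mulh i13 tail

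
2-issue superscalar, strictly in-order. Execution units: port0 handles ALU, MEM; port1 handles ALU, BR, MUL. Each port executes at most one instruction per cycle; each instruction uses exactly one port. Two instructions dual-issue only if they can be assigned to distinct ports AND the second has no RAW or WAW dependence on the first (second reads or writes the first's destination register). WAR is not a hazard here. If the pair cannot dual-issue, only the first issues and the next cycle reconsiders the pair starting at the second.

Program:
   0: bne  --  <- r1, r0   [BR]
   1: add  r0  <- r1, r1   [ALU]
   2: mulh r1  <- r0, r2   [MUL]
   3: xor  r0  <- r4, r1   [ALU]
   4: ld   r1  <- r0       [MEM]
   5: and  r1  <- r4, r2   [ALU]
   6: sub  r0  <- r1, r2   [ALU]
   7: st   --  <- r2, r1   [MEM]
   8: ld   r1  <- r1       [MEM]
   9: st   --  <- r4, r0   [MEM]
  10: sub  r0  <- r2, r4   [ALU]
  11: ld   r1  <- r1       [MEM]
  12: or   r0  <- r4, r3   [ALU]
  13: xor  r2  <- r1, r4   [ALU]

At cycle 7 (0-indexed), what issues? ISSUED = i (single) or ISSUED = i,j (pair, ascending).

ISSUED = 9,10

0. bne;add @i0&i1  | 2-wide
1. mulh @i2  | RAW r1
2. xor @i3  | RAW r0
3. ld @i4  | WAW r1
4. and @i5  | RAW r1
5. sub;st @i6&i7  | 2-wide
6. ld @i8  | no-port MEM/MEM
7. st;sub @i9&i10  | 2-wide
8. ld;or @i11&i12  | 2-wide
9. xor @i13  | tail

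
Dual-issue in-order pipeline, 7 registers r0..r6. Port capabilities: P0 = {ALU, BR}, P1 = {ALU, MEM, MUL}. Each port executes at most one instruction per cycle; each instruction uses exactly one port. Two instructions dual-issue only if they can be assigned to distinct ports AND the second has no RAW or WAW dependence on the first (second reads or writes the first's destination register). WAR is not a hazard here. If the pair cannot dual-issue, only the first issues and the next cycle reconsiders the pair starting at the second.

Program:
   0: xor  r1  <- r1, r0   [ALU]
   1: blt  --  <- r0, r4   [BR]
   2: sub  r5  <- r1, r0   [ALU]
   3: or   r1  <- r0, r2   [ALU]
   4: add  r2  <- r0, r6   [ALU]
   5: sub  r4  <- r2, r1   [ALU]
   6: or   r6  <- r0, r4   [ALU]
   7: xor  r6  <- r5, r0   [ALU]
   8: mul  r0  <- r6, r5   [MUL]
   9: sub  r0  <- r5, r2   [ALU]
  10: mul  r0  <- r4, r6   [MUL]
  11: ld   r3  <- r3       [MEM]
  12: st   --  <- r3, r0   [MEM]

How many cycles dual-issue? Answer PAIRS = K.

[0] i0&i1  xor.ALU blt.BR  -- dual
[1] i2&i3  sub.ALU or.ALU  -- dual
[2] i4  add.ALU  -- RAW r2
[3] i5  sub.ALU  -- RAW r4
[4] i6  or.ALU  -- WAW r6
[5] i7  xor.ALU  -- RAW r6
[6] i8  mul.MUL  -- WAW r0
[7] i9  sub.ALU  -- WAW r0
[8] i10  mul.MUL  -- no-port MUL/MEM
[9] i11  ld.MEM  -- no-port MEM/MEM
[10] i12  st.MEM  -- tail

PAIRS = 2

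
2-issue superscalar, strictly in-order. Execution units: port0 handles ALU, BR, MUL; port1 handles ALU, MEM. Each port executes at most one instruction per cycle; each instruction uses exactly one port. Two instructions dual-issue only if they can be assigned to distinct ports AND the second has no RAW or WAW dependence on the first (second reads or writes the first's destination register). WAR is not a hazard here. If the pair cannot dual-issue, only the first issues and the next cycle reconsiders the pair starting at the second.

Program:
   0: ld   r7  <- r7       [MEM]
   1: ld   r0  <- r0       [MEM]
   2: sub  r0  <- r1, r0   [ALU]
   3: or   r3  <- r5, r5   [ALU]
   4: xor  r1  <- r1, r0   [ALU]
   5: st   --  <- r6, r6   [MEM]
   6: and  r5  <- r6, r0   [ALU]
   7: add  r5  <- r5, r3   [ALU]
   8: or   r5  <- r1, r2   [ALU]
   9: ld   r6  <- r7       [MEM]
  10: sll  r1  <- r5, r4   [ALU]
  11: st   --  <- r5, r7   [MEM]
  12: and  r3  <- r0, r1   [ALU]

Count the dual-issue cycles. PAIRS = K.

PAIRS = 4

  cy0 -> i0 (ld) no-port MEM/MEM
  cy1 -> i1 (ld) RAW+WAW r0
  cy2 -> i2+i3 (sub or) 2-wide
  cy3 -> i4+i5 (xor st) 2-wide
  cy4 -> i6 (and) RAW+WAW r5
  cy5 -> i7 (add) WAW r5
  cy6 -> i8+i9 (or ld) 2-wide
  cy7 -> i10+i11 (sll st) 2-wide
  cy8 -> i12 (and) tail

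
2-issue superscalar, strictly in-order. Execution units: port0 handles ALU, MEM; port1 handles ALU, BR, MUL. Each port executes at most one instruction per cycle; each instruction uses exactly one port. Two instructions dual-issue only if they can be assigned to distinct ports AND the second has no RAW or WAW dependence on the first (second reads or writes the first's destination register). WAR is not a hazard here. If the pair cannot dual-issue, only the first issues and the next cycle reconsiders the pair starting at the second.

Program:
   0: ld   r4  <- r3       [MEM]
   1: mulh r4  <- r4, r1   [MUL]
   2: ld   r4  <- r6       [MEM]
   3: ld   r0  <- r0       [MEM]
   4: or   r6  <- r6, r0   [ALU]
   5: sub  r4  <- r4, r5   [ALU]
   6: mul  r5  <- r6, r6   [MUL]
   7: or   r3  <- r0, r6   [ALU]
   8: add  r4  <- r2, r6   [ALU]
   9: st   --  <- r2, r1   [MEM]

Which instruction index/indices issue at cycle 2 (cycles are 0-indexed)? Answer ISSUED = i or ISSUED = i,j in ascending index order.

t=0 i0:ld ; RAW+WAW r4
t=1 i1:mulh ; WAW r4
t=2 i2:ld ; no-port MEM/MEM
t=3 i3:ld ; RAW r0
t=4 i4&i5:or+sub ; dual
t=5 i6&i7:mul+or ; dual
t=6 i8&i9:add+st ; dual

ISSUED = 2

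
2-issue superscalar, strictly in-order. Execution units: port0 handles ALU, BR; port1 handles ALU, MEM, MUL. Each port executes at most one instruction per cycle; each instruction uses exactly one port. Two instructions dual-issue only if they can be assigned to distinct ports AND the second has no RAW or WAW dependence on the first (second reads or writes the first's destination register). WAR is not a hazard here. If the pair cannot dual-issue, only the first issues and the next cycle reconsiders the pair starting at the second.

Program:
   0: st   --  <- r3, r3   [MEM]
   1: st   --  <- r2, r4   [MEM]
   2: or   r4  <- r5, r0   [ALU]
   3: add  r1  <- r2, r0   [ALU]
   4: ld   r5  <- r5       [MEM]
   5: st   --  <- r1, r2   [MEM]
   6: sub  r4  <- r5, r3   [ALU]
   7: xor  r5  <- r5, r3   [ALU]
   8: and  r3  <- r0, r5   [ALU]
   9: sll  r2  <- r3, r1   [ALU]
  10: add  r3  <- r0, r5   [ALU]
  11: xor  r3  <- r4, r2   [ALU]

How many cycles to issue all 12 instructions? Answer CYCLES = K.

CYCLES = 8

c0: i0 st  no-port MEM/MEM
c1: i1,i2 st or  2-wide
c2: i3,i4 add ld  2-wide
c3: i5,i6 st sub  2-wide
c4: i7 xor  RAW r5
c5: i8 and  RAW r3
c6: i9,i10 sll add  2-wide
c7: i11 xor  tail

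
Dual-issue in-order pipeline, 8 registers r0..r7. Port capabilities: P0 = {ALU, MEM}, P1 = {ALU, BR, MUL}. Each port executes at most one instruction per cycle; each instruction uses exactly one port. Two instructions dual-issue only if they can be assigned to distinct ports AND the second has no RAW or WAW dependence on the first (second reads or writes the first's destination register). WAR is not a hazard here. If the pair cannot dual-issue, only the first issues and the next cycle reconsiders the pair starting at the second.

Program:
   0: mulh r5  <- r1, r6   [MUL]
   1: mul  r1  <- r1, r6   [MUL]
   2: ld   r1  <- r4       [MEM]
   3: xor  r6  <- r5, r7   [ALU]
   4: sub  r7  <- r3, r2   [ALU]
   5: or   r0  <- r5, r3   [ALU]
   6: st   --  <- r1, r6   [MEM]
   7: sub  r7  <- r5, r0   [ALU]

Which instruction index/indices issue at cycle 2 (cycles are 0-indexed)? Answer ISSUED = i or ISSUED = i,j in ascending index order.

ISSUED = 2,3

  cy0 -> i0 (mulh.MUL) no-port MUL/MUL
  cy1 -> i1 (mul.MUL) WAW r1
  cy2 -> i2+i3 (ld.MEM/xor.ALU) pair
  cy3 -> i4+i5 (sub.ALU/or.ALU) pair
  cy4 -> i6+i7 (st.MEM/sub.ALU) pair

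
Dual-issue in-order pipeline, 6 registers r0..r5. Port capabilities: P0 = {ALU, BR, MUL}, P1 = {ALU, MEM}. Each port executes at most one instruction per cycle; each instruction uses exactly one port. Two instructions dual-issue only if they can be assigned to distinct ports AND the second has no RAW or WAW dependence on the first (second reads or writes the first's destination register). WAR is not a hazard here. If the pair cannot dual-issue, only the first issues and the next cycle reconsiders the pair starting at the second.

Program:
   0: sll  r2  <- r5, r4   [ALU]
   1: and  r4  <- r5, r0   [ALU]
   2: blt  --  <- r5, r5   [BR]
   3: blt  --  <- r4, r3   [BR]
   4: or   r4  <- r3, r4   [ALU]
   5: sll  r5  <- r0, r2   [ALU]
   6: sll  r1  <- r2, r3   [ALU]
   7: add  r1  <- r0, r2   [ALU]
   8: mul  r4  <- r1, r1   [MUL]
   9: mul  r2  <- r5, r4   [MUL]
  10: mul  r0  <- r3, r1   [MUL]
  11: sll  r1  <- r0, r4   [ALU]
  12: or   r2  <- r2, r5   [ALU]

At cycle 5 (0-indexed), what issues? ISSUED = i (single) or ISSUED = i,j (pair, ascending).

[0] i0+i1  sll+and  -- 2-wide
[1] i2  blt  -- no-port BR/BR
[2] i3+i4  blt+or  -- 2-wide
[3] i5+i6  sll+sll  -- 2-wide
[4] i7  add  -- RAW r1
[5] i8  mul  -- no-port MUL/MUL
[6] i9  mul  -- no-port MUL/MUL
[7] i10  mul  -- RAW r0
[8] i11+i12  sll+or  -- 2-wide

ISSUED = 8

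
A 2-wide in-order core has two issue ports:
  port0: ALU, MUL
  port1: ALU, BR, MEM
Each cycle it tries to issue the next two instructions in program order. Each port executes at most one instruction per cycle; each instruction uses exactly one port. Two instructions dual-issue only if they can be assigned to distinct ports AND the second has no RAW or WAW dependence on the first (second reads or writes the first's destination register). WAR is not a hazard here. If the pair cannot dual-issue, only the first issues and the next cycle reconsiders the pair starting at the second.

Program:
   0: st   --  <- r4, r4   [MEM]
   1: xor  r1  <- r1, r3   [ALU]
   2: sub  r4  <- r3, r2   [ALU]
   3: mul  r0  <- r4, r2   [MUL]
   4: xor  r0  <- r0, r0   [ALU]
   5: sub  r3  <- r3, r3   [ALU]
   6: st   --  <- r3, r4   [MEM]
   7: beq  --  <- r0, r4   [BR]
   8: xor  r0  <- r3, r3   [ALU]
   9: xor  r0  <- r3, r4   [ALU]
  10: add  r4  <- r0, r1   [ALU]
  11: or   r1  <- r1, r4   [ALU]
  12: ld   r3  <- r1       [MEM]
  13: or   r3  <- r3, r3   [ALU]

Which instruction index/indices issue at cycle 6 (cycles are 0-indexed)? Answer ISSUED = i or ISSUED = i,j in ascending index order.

#0 head=0: st.MEM/xor.ALU i0+i1 pair
#1 head=2: sub.ALU i2 RAW r4
#2 head=3: mul.MUL i3 RAW+WAW r0
#3 head=4: xor.ALU/sub.ALU i4+i5 pair
#4 head=6: st.MEM i6 no-port MEM/BR
#5 head=7: beq.BR/xor.ALU i7+i8 pair
#6 head=9: xor.ALU i9 RAW r0
#7 head=10: add.ALU i10 RAW r4
#8 head=11: or.ALU i11 RAW r1
#9 head=12: ld.MEM i12 RAW+WAW r3
#10 head=13: or.ALU i13 tail

ISSUED = 9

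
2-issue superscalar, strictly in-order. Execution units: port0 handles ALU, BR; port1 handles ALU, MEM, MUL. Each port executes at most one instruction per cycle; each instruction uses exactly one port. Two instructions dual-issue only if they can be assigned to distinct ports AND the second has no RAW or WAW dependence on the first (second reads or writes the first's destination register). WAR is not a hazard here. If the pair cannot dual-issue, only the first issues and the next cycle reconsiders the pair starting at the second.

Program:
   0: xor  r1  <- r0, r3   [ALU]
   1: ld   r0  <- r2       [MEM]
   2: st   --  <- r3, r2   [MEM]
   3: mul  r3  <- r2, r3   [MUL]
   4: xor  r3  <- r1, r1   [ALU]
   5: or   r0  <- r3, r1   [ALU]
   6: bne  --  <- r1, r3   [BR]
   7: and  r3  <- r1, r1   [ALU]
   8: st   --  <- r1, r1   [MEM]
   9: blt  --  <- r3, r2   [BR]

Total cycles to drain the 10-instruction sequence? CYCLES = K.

#0 head=0: xor.ALU;ld.MEM i0/i1 2-wide
#1 head=2: st.MEM i2 no-port MEM/MUL
#2 head=3: mul.MUL i3 WAW r3
#3 head=4: xor.ALU i4 RAW r3
#4 head=5: or.ALU;bne.BR i5/i6 2-wide
#5 head=7: and.ALU;st.MEM i7/i8 2-wide
#6 head=9: blt.BR i9 tail

CYCLES = 7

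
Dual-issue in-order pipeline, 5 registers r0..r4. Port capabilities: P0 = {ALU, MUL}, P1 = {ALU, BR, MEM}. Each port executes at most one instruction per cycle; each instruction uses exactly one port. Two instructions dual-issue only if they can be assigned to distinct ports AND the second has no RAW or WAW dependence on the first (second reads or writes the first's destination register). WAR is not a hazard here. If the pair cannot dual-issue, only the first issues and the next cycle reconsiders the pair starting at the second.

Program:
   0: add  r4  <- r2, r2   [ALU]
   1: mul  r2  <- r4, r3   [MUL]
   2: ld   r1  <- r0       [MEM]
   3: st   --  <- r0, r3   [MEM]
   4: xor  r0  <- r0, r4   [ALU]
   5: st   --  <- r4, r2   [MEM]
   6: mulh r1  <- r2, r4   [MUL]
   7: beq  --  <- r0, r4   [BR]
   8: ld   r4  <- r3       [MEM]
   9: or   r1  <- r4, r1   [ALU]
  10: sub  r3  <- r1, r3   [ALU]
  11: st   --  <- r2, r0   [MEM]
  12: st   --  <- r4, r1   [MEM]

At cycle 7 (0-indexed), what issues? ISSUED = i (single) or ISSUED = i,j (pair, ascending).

c0: i0 add.ALU  RAW r4
c1: i1+i2 mul.MUL;ld.MEM  pair
c2: i3+i4 st.MEM;xor.ALU  pair
c3: i5+i6 st.MEM;mulh.MUL  pair
c4: i7 beq.BR  no-port BR/MEM
c5: i8 ld.MEM  RAW r4
c6: i9 or.ALU  RAW r1
c7: i10+i11 sub.ALU;st.MEM  pair
c8: i12 st.MEM  tail

ISSUED = 10,11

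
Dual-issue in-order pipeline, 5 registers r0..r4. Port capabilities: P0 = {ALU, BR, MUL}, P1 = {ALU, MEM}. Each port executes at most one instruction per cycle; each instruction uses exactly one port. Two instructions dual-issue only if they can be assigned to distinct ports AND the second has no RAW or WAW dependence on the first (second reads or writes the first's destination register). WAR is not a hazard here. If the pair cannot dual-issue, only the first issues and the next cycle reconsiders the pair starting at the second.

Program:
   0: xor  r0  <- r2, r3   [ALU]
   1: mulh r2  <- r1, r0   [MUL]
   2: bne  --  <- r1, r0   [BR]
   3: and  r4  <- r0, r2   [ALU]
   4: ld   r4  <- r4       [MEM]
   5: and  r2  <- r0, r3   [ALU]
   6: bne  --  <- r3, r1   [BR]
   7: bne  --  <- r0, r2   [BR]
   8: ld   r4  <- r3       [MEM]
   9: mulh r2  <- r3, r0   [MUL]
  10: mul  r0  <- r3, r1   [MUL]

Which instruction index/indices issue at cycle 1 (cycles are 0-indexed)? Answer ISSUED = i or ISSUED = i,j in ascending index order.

#0 head=0: xor i0 RAW r0
#1 head=1: mulh i1 no-port MUL/BR
#2 head=2: bne;and i2/i3 2-wide
#3 head=4: ld;and i4/i5 2-wide
#4 head=6: bne i6 no-port BR/BR
#5 head=7: bne;ld i7/i8 2-wide
#6 head=9: mulh i9 no-port MUL/MUL
#7 head=10: mul i10 tail

ISSUED = 1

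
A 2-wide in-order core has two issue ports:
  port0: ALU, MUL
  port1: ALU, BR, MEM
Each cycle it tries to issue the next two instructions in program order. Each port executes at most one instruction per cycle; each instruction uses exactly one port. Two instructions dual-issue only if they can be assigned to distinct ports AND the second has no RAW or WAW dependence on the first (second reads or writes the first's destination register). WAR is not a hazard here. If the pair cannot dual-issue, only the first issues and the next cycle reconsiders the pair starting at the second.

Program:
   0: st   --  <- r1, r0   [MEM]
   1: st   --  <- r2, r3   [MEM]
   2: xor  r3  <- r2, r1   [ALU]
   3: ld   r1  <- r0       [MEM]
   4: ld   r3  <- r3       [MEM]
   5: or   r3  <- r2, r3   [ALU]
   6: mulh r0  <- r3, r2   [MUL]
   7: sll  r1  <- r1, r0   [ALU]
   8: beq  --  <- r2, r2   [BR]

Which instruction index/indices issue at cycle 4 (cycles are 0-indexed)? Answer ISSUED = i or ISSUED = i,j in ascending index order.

c0: i0 st  no-port MEM/MEM
c1: i1/i2 st xor  pair
c2: i3 ld  no-port MEM/MEM
c3: i4 ld  RAW+WAW r3
c4: i5 or  RAW r3
c5: i6 mulh  RAW r0
c6: i7/i8 sll beq  pair

ISSUED = 5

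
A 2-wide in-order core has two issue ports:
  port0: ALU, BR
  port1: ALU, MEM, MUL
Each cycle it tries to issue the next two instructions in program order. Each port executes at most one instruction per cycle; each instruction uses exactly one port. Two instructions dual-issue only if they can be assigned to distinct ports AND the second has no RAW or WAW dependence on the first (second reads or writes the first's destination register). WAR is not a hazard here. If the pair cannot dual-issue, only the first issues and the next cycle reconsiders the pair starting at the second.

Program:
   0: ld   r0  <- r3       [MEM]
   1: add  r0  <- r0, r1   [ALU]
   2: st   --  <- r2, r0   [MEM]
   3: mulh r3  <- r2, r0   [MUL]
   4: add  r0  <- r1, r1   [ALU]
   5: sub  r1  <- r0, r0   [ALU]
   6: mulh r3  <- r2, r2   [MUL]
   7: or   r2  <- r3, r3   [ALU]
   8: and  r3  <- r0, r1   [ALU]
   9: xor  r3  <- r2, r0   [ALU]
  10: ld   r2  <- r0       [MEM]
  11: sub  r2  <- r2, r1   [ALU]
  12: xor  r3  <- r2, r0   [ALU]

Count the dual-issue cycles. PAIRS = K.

0. ld.MEM @i0  | RAW+WAW r0
1. add.ALU @i1  | RAW r0
2. st.MEM @i2  | no-port MEM/MUL
3. mulh.MUL add.ALU @i3/i4  | pair
4. sub.ALU mulh.MUL @i5/i6  | pair
5. or.ALU and.ALU @i7/i8  | pair
6. xor.ALU ld.MEM @i9/i10  | pair
7. sub.ALU @i11  | RAW r2
8. xor.ALU @i12  | tail

PAIRS = 4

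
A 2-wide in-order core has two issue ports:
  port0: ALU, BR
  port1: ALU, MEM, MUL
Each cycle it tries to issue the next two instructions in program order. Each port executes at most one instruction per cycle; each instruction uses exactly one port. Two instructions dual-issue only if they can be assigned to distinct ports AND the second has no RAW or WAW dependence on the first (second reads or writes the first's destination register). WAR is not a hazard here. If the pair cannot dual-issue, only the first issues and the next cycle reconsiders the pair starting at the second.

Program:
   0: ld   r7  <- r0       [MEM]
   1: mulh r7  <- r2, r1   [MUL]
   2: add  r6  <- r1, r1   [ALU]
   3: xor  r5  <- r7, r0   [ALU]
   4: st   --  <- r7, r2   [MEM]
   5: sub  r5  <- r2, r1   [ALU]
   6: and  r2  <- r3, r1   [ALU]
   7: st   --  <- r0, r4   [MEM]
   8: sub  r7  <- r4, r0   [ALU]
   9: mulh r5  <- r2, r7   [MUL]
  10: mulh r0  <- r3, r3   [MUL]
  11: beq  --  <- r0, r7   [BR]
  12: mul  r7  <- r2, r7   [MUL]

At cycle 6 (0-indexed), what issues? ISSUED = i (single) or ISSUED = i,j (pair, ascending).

ISSUED = 10

#0 head=0: ld.MEM i0 no-port MEM/MUL
#1 head=1: mulh.MUL+add.ALU i1&i2 pair
#2 head=3: xor.ALU+st.MEM i3&i4 pair
#3 head=5: sub.ALU+and.ALU i5&i6 pair
#4 head=7: st.MEM+sub.ALU i7&i8 pair
#5 head=9: mulh.MUL i9 no-port MUL/MUL
#6 head=10: mulh.MUL i10 RAW r0
#7 head=11: beq.BR+mul.MUL i11&i12 pair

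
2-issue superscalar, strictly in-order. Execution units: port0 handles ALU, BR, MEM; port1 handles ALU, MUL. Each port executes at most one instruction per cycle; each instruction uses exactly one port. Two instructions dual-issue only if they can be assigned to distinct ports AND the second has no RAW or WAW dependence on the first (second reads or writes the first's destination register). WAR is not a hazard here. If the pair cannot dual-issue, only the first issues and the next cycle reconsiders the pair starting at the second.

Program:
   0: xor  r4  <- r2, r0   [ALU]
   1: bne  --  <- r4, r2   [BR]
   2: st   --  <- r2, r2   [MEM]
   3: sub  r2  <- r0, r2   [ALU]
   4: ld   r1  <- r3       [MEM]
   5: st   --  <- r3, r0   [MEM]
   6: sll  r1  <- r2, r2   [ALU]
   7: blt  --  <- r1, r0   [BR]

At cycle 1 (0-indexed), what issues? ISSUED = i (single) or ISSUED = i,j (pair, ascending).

ISSUED = 1

c0: i0 xor  RAW r4
c1: i1 bne  no-port BR/MEM
c2: i2,i3 st sub  2-wide
c3: i4 ld  no-port MEM/MEM
c4: i5,i6 st sll  2-wide
c5: i7 blt  tail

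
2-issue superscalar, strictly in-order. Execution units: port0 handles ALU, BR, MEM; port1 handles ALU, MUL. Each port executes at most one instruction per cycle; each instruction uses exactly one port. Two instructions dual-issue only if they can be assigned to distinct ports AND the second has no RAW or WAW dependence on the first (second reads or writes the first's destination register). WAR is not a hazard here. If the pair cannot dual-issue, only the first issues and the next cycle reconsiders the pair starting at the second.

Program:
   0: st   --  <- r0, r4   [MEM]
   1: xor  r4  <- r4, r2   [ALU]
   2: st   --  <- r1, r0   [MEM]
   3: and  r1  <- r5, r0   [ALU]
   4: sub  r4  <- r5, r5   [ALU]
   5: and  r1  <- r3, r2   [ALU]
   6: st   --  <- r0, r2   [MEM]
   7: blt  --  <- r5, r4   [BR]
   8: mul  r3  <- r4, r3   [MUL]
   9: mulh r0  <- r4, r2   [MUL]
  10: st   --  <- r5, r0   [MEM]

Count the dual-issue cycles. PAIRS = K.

0. st+xor @i0,i1  | 2-wide
1. st+and @i2,i3  | 2-wide
2. sub+and @i4,i5  | 2-wide
3. st @i6  | no-port MEM/BR
4. blt+mul @i7,i8  | 2-wide
5. mulh @i9  | RAW r0
6. st @i10  | tail

PAIRS = 4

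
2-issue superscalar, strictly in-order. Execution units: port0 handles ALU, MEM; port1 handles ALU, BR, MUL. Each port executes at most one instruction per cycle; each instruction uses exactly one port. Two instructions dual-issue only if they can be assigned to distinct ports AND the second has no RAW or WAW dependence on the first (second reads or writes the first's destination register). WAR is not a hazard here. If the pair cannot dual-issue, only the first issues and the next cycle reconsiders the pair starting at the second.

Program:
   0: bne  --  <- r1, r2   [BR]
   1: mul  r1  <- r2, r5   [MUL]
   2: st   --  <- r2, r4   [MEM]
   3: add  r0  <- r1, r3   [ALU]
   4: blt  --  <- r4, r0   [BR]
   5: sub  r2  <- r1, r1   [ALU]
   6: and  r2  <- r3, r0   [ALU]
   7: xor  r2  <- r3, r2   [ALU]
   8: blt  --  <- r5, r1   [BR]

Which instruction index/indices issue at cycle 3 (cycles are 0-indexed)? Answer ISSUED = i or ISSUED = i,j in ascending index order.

ISSUED = 4,5

c0: i0 bne.BR  no-port BR/MUL
c1: i1+i2 mul.MUL+st.MEM  dual
c2: i3 add.ALU  RAW r0
c3: i4+i5 blt.BR+sub.ALU  dual
c4: i6 and.ALU  RAW+WAW r2
c5: i7+i8 xor.ALU+blt.BR  dual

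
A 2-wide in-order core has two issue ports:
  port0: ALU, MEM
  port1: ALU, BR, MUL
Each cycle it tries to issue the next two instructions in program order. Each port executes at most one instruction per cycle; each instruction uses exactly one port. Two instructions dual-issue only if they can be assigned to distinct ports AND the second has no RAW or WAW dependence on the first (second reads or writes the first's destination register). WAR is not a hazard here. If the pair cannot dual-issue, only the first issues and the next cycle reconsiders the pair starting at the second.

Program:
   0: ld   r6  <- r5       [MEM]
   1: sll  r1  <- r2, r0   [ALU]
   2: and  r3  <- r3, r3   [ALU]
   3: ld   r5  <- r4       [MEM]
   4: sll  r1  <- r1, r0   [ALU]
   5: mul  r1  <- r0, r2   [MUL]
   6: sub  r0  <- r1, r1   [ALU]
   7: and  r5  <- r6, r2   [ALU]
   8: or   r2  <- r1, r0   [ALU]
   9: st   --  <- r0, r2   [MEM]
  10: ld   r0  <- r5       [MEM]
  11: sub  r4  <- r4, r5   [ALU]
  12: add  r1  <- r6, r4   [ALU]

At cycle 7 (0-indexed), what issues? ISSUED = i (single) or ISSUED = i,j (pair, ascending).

c0: i0/i1 ld.MEM/sll.ALU  dual
c1: i2/i3 and.ALU/ld.MEM  dual
c2: i4 sll.ALU  WAW r1
c3: i5 mul.MUL  RAW r1
c4: i6/i7 sub.ALU/and.ALU  dual
c5: i8 or.ALU  RAW r2
c6: i9 st.MEM  no-port MEM/MEM
c7: i10/i11 ld.MEM/sub.ALU  dual
c8: i12 add.ALU  tail

ISSUED = 10,11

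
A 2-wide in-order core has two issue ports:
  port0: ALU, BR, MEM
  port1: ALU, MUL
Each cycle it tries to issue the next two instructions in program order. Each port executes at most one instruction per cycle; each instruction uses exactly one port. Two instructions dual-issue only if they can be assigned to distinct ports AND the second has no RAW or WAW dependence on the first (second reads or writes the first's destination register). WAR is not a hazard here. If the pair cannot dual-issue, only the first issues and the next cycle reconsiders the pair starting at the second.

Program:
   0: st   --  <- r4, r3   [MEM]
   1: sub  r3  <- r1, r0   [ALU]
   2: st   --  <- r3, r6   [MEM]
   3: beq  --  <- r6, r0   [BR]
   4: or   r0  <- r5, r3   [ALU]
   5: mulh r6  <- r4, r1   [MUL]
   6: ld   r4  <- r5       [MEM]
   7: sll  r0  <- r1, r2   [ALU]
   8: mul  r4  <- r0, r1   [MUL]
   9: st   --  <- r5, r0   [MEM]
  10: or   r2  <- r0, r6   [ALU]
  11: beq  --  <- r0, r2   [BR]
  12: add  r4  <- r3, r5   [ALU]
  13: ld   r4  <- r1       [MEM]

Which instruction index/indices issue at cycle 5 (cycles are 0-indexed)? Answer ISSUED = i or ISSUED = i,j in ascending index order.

c0: i0,i1 st/sub  pair
c1: i2 st  no-port MEM/BR
c2: i3,i4 beq/or  pair
c3: i5,i6 mulh/ld  pair
c4: i7 sll  RAW r0
c5: i8,i9 mul/st  pair
c6: i10 or  RAW r2
c7: i11,i12 beq/add  pair
c8: i13 ld  tail

ISSUED = 8,9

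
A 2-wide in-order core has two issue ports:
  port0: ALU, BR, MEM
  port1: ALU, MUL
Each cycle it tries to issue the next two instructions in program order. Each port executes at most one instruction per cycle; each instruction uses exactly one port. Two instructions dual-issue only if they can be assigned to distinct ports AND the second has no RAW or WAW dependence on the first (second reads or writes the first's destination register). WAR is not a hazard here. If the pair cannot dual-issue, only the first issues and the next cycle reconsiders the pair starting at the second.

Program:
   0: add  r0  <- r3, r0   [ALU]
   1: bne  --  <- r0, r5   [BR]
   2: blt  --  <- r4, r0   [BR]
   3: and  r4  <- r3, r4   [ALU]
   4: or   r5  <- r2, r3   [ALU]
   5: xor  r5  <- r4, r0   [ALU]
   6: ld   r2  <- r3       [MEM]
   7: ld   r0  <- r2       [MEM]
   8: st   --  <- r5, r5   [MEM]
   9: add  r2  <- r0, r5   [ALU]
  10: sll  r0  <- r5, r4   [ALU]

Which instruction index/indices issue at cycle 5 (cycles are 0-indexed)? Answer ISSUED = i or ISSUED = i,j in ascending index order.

[0] i0  add.ALU  -- RAW r0
[1] i1  bne.BR  -- no-port BR/BR
[2] i2&i3  blt.BR and.ALU  -- 2-wide
[3] i4  or.ALU  -- WAW r5
[4] i5&i6  xor.ALU ld.MEM  -- 2-wide
[5] i7  ld.MEM  -- no-port MEM/MEM
[6] i8&i9  st.MEM add.ALU  -- 2-wide
[7] i10  sll.ALU  -- tail

ISSUED = 7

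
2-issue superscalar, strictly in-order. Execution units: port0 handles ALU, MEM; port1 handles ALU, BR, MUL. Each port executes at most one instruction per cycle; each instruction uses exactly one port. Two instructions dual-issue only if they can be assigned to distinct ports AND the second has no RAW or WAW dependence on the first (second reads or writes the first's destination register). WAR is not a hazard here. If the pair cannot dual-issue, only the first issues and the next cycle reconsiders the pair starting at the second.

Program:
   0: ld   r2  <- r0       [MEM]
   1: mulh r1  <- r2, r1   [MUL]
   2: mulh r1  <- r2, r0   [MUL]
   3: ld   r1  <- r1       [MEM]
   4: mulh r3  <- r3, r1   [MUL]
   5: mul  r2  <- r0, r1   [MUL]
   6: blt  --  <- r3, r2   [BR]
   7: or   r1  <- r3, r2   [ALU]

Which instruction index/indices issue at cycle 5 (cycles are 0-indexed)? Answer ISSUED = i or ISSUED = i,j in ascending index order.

ISSUED = 5

#0 head=0: ld.MEM i0 RAW r2
#1 head=1: mulh.MUL i1 no-port MUL/MUL
#2 head=2: mulh.MUL i2 RAW+WAW r1
#3 head=3: ld.MEM i3 RAW r1
#4 head=4: mulh.MUL i4 no-port MUL/MUL
#5 head=5: mul.MUL i5 no-port MUL/BR
#6 head=6: blt.BR or.ALU i6&i7 2-wide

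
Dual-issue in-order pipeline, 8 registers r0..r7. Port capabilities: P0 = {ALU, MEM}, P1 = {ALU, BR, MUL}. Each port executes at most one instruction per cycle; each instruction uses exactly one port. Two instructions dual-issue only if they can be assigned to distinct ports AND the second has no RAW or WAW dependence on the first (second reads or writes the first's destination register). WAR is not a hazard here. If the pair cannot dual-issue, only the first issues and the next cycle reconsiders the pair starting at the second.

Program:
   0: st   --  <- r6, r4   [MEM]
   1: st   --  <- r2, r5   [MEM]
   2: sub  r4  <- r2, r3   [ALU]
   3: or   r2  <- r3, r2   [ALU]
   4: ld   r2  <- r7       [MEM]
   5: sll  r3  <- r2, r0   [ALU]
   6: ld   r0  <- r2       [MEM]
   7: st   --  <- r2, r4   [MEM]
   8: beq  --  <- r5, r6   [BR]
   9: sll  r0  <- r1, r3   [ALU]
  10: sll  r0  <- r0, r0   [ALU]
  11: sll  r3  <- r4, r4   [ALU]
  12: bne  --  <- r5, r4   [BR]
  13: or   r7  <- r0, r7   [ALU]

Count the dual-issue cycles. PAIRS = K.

0. st.MEM @i0  | no-port MEM/MEM
1. st.MEM sub.ALU @i1,i2  | 2-wide
2. or.ALU @i3  | WAW r2
3. ld.MEM @i4  | RAW r2
4. sll.ALU ld.MEM @i5,i6  | 2-wide
5. st.MEM beq.BR @i7,i8  | 2-wide
6. sll.ALU @i9  | RAW+WAW r0
7. sll.ALU sll.ALU @i10,i11  | 2-wide
8. bne.BR or.ALU @i12,i13  | 2-wide

PAIRS = 5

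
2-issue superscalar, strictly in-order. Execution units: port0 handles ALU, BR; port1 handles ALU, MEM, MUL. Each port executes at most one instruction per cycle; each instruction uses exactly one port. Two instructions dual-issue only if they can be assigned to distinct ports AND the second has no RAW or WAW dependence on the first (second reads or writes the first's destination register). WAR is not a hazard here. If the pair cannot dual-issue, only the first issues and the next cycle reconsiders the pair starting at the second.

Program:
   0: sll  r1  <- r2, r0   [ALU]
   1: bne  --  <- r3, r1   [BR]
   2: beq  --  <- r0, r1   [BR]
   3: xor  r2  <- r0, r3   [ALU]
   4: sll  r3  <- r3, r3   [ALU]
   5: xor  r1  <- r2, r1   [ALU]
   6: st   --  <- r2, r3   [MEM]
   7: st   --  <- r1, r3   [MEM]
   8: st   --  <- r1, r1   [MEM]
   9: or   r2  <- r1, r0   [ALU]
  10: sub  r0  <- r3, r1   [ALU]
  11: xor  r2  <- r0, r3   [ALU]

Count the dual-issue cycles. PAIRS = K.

PAIRS = 3

t=0 i0:sll ; RAW r1
t=1 i1:bne ; no-port BR/BR
t=2 i2/i3:beq+xor ; dual
t=3 i4/i5:sll+xor ; dual
t=4 i6:st ; no-port MEM/MEM
t=5 i7:st ; no-port MEM/MEM
t=6 i8/i9:st+or ; dual
t=7 i10:sub ; RAW r0
t=8 i11:xor ; tail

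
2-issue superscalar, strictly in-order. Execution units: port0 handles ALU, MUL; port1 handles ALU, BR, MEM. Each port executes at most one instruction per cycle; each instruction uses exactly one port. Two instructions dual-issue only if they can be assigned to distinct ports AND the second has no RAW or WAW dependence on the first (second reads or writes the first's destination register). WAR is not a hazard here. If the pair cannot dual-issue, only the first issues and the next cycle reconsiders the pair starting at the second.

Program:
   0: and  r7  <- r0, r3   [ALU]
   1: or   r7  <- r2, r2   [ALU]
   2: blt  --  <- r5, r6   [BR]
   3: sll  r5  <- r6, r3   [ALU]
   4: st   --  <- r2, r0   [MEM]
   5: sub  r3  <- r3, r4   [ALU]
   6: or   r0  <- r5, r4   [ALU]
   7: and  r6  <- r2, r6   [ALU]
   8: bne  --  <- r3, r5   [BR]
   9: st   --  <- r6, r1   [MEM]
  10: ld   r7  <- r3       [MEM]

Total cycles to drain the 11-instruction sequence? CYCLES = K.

[0] i0  and.ALU  -- WAW r7
[1] i1/i2  or.ALU/blt.BR  -- dual
[2] i3/i4  sll.ALU/st.MEM  -- dual
[3] i5/i6  sub.ALU/or.ALU  -- dual
[4] i7/i8  and.ALU/bne.BR  -- dual
[5] i9  st.MEM  -- no-port MEM/MEM
[6] i10  ld.MEM  -- tail

CYCLES = 7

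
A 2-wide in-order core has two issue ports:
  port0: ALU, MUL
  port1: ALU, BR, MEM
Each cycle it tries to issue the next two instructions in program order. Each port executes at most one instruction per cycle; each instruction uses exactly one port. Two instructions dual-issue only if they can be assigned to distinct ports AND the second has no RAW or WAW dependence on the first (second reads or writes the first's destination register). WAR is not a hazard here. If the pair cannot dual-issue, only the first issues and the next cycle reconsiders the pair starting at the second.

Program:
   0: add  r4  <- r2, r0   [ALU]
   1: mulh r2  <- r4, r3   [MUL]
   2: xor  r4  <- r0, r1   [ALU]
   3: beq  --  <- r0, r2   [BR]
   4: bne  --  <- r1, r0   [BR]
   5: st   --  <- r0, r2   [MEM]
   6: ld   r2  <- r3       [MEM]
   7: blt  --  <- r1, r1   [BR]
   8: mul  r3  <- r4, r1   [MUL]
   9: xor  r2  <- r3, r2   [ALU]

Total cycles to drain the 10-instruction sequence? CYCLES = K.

CYCLES = 8

c0: i0 add  RAW r4
c1: i1+i2 mulh xor  pair
c2: i3 beq  no-port BR/BR
c3: i4 bne  no-port BR/MEM
c4: i5 st  no-port MEM/MEM
c5: i6 ld  no-port MEM/BR
c6: i7+i8 blt mul  pair
c7: i9 xor  tail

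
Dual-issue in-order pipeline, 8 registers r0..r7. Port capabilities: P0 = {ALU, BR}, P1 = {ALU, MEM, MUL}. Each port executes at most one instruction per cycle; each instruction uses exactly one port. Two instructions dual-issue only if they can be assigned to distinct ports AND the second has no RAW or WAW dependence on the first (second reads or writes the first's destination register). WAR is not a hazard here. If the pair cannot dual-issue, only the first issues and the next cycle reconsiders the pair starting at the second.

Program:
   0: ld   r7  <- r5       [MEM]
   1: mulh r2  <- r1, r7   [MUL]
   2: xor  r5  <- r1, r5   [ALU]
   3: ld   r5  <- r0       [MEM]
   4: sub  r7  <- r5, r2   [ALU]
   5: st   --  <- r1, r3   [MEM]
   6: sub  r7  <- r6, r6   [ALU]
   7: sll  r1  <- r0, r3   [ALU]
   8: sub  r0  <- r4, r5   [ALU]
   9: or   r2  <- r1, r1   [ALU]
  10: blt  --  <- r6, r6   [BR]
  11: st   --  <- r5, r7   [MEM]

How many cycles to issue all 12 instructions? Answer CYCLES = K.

CYCLES = 7

  cy0 -> i0 (ld) no-port MEM/MUL
  cy1 -> i1+i2 (mulh xor) 2-wide
  cy2 -> i3 (ld) RAW r5
  cy3 -> i4+i5 (sub st) 2-wide
  cy4 -> i6+i7 (sub sll) 2-wide
  cy5 -> i8+i9 (sub or) 2-wide
  cy6 -> i10+i11 (blt st) 2-wide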